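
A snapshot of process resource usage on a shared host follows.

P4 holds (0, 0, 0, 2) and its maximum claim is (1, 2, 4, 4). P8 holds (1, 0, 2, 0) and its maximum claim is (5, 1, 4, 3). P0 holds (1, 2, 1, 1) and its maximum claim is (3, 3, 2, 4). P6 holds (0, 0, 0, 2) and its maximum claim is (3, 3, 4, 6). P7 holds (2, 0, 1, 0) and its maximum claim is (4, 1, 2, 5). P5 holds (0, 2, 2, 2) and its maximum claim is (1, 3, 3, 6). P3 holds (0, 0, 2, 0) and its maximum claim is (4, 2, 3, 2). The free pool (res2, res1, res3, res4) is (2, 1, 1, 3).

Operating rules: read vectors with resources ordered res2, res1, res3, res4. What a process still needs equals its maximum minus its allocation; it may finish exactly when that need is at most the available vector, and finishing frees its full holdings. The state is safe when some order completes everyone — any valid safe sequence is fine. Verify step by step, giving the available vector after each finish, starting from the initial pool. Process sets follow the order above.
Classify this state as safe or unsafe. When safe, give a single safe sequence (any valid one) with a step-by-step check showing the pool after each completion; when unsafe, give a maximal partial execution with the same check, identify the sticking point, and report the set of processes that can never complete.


SAFE — a valid safe sequence is P0, P5, P6, P7, P4, P3, P8.
Key observation: the first exact fit in this order is P0 — it needs (2, 1, 1, 3) with (2, 1, 1, 3) free, meeting a requested resource to the last unit.
Verifying each step:
  pool = (2, 1, 1, 3)
  P0 needs (2, 1, 1, 3) <= (2, 1, 1, 3) -> finishes; pool += (1, 2, 1, 1) = (3, 3, 2, 4)
  P5 needs (1, 1, 1, 4) <= (3, 3, 2, 4) -> finishes; pool += (0, 2, 2, 2) = (3, 5, 4, 6)
  P6 needs (3, 3, 4, 4) <= (3, 5, 4, 6) -> finishes; pool += (0, 0, 0, 2) = (3, 5, 4, 8)
  P7 needs (2, 1, 1, 5) <= (3, 5, 4, 8) -> finishes; pool += (2, 0, 1, 0) = (5, 5, 5, 8)
  P4 needs (1, 2, 4, 2) <= (5, 5, 5, 8) -> finishes; pool += (0, 0, 0, 2) = (5, 5, 5, 10)
  P3 needs (4, 2, 1, 2) <= (5, 5, 5, 10) -> finishes; pool += (0, 0, 2, 0) = (5, 5, 7, 10)
  P8 needs (4, 1, 2, 3) <= (5, 5, 7, 10) -> finishes; pool += (1, 0, 2, 0) = (6, 5, 9, 10)


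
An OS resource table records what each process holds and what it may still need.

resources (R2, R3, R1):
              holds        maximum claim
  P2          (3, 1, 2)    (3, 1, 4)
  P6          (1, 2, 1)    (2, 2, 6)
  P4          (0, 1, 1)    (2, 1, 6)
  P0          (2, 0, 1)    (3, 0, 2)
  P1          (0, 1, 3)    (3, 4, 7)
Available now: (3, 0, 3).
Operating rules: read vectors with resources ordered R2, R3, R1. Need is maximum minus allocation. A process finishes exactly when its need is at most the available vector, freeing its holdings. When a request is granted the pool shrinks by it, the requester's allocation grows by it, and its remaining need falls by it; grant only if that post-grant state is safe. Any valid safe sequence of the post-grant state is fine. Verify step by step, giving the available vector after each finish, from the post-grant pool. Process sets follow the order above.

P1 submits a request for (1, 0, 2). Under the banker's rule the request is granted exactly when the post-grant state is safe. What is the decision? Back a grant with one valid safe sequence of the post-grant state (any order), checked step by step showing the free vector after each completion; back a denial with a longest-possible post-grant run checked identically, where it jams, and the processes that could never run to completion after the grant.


DENY. Granting would leave the state unsafe.
Key observation: after P0, P2 the pool peaks at (7, 1, 4), and each blocked process is short somewhere: P6 on R1; P4 on R1; P1 on R3.
On the post-grant state, P0, P2 is a maximal run — nothing extends it. Walking it through:
  pool = (2, 0, 1)
  run P0 (needs (1, 0, 1), free (2, 0, 1)); after release of (2, 0, 1) the pool is (4, 0, 2)
  run P2 (needs (0, 0, 2), free (4, 0, 2)); after release of (3, 1, 2) the pool is (7, 1, 4)
  P6 cannot run: need (1, 0, 5) vs free (7, 1, 4) (insufficient R1)
  P4 cannot run: need (2, 0, 5) vs free (7, 1, 4) (insufficient R1)
  P1 cannot run: need (2, 3, 2) vs free (7, 1, 4) (insufficient R3)
Processes that could never finish after the grant: P6, P4 and P1.


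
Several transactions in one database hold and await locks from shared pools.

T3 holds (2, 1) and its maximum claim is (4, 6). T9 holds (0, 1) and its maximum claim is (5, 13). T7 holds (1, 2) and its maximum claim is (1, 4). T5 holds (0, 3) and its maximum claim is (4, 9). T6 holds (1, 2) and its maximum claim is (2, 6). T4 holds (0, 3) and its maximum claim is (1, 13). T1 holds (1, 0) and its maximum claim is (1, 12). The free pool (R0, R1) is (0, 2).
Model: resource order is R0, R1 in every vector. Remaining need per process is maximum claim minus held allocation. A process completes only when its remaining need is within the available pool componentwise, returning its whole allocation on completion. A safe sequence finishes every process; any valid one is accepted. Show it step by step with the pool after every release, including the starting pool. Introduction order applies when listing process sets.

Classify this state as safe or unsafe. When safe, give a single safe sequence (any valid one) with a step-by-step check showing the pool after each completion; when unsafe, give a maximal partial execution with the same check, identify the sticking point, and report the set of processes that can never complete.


SAFE. One safe sequence: T7, T6, T3, T5, T4, T1, T9.
Key observation: T7 is the earliest step where a requested resource binds exactly: need (0, 2), pool (0, 2) at its turn.
Walking it through:
  pool = (0, 2)
  T7 needs (0, 2) <= (0, 2) -> finishes; pool += (1, 2) = (1, 4)
  T6 needs (1, 4) <= (1, 4) -> finishes; pool += (1, 2) = (2, 6)
  T3 needs (2, 5) <= (2, 6) -> finishes; pool += (2, 1) = (4, 7)
  T5 needs (4, 6) <= (4, 7) -> finishes; pool += (0, 3) = (4, 10)
  T4 needs (1, 10) <= (4, 10) -> finishes; pool += (0, 3) = (4, 13)
  T1 needs (0, 12) <= (4, 13) -> finishes; pool += (1, 0) = (5, 13)
  T9 needs (5, 12) <= (5, 13) -> finishes; pool += (0, 1) = (5, 14)


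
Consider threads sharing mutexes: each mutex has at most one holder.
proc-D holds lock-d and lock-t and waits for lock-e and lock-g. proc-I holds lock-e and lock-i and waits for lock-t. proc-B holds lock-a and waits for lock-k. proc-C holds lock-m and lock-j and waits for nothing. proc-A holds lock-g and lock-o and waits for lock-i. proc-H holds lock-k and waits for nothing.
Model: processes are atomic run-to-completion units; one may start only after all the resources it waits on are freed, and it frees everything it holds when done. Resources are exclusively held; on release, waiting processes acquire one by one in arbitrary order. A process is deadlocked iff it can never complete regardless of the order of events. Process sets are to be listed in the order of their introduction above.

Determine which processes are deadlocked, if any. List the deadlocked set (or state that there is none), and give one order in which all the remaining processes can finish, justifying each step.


Deadlocked: proc-D, proc-I and proc-A.
Key observation: proc-D -> proc-I -> proc-D is a circular wait — nothing in it can go first; proc-A is caught in further circular waits.
The rest can finish in the order proc-H, proc-C, proc-B.
Walking it through:
  run proc-H (it waits on nothing); releases lock-k
  run proc-C (it waits on nothing); releases lock-m and lock-j
  proc-B waits on lock-k — all released -> runs and releases lock-a


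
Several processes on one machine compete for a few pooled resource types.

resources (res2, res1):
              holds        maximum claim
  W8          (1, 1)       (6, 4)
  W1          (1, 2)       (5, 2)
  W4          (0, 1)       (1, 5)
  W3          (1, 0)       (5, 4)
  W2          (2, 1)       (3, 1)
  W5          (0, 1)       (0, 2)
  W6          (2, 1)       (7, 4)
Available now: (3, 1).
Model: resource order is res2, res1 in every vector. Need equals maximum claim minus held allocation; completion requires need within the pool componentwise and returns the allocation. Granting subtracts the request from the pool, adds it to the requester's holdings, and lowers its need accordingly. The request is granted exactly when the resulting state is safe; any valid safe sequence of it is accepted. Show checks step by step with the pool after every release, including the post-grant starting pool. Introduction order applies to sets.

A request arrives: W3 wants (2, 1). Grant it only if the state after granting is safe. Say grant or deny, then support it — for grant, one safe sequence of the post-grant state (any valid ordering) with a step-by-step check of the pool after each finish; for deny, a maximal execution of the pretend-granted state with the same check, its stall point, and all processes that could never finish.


DENY: after the grant no complete ordering would exist.
Key observation: after W2, W5 the pool peaks at (3, 2), and each blocked process is short somewhere: W8 on res2, res1; W1 on res2; W4 on res1; W3 on res1; W6 on res2, res1.
On the post-grant state, W2, W5 is a maximal run — nothing extends it. Verifying each step:
  pool = (1, 0)
  W2 needs (1, 0) <= (1, 0) -> finishes; pool += (2, 1) = (3, 1)
  W5 needs (0, 1) <= (3, 1) -> finishes; pool += (0, 1) = (3, 2)
  W8 cannot run: need (5, 3) vs free (3, 2) (insufficient res2 and res1)
  W1 cannot run: need (4, 0) vs free (3, 2) (insufficient res2)
  W4 cannot run: need (1, 4) vs free (3, 2) (insufficient res1)
  W3 cannot run: need (2, 3) vs free (3, 2) (insufficient res1)
  W6 cannot run: need (5, 3) vs free (3, 2) (insufficient res2 and res1)
Had the request been granted, W8, W1, W4, W3 and W6 could never finish.


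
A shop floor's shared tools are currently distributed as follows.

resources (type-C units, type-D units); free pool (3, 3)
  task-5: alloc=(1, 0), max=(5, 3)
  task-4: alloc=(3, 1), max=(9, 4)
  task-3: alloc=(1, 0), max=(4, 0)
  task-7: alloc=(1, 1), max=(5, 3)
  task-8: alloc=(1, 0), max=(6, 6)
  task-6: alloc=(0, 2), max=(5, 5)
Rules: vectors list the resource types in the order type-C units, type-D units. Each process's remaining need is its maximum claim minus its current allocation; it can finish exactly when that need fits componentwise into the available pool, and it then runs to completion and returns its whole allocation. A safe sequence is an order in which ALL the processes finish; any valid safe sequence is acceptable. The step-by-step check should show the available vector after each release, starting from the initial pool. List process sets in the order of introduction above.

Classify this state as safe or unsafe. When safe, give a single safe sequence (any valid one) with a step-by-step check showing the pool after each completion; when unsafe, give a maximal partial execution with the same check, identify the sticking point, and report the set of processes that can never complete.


SAFE — a valid safe sequence is task-3, task-5, task-6, task-7, task-4, task-8.
Key observation: at task-3 the run first touches a limit — (3, 0) against (3, 3), exact on a resource it actually requests.
Verifying each step:
  pool = (3, 3)
  task-3: need (3, 0) fits (3, 3); releases (1, 0), pool now (4, 3)
  task-5: need (4, 3) fits (4, 3); releases (1, 0), pool now (5, 3)
  task-6: need (5, 3) fits (5, 3); releases (0, 2), pool now (5, 5)
  task-7: need (4, 2) fits (5, 5); releases (1, 1), pool now (6, 6)
  task-4: need (6, 3) fits (6, 6); releases (3, 1), pool now (9, 7)
  task-8: need (5, 6) fits (9, 7); releases (1, 0), pool now (10, 7)


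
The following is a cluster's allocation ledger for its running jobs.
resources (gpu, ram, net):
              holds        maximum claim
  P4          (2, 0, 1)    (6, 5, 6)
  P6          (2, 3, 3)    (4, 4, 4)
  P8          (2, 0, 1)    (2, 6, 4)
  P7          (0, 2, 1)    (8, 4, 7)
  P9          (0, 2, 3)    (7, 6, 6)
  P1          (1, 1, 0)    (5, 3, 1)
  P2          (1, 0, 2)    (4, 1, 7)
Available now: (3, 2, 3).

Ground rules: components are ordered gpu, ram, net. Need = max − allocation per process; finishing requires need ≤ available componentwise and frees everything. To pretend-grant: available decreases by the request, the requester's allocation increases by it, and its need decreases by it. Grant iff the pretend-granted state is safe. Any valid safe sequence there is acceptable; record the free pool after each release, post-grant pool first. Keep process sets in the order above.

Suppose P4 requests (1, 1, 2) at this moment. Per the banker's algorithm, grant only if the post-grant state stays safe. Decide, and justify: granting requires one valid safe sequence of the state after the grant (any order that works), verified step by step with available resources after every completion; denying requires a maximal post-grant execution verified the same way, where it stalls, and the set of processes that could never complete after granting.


GRANT: granting preserves safety; a valid post-grant sequence is P6, P1, P4, P2, P8, P9, P7.
Key observation: (2, 1, 1) free after granting still covers P6 first, and each release covers the next.
Check on the post-grant state, step by step:
  pool = (2, 1, 1)
  P6: need (2, 1, 1) fits (2, 1, 1); releases (2, 3, 3), pool now (4, 4, 4)
  P1: need (4, 2, 1) fits (4, 4, 4); releases (1, 1, 0), pool now (5, 5, 4)
  P4: need (3, 4, 3) fits (5, 5, 4); releases (3, 1, 3), pool now (8, 6, 7)
  P2: need (3, 1, 5) fits (8, 6, 7); releases (1, 0, 2), pool now (9, 6, 9)
  P8: need (0, 6, 3) fits (9, 6, 9); releases (2, 0, 1), pool now (11, 6, 10)
  P9: need (7, 4, 3) fits (11, 6, 10); releases (0, 2, 3), pool now (11, 8, 13)
  P7: need (8, 2, 6) fits (11, 8, 13); releases (0, 2, 1), pool now (11, 10, 14)


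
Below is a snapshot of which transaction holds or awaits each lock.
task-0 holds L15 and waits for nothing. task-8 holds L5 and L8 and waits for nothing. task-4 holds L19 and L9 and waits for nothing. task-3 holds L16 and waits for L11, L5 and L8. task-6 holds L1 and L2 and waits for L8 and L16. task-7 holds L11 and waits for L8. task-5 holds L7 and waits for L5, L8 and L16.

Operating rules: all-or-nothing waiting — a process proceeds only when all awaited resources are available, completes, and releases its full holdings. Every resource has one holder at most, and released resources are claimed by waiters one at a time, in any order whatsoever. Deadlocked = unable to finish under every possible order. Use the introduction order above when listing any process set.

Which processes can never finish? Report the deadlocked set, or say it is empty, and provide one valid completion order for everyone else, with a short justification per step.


Nothing here is deadlocked.
Key observation: although several processes wait, no cycle exists — each chain bottoms out at a free runner.
The rest can finish in the order task-8, task-7, task-0, task-4, task-3, task-6, task-5.
Step-by-step check:
  run task-8 (it waits on nothing); releases L5 and L8
  task-7: everything it awaited (L8) is free; runs, freeing L11
  run task-0 (it waits on nothing); releases L15
  run task-4 (it waits on nothing); releases L19 and L9
  task-3: everything it awaited (L11, L5 and L8) is free; runs, freeing L16
  task-6: everything it awaited (L8 and L16) is free; runs, freeing L1 and L2
  task-5: everything it awaited (L5, L8 and L16) is free; runs, freeing L7


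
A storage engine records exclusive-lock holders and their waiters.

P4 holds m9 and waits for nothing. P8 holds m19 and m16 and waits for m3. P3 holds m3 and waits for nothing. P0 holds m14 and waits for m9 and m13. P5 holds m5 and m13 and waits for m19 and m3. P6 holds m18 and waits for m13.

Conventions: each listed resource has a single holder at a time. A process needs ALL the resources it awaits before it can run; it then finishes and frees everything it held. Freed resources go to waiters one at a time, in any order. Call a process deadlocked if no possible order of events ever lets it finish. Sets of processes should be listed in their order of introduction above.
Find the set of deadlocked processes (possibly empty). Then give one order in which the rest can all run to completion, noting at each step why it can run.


The deadlocked set is empty.
Key observation: every chain of waits terminates; starting from the processes that wait on nothing, all the rest unlock in turn.
A valid finishing order for the others: P3, P8, P5, P4, P6, P0.
Verifying each step:
  run P3 (it waits on nothing); releases m3
  run P8 (all its waits — m3 — are resolved); releases m19 and m16
  run P5 (all its waits — m19 and m3 — are resolved); releases m5 and m13
  run P4 (it waits on nothing); releases m9
  run P6 (all its waits — m13 — are resolved); releases m18
  run P0 (all its waits — m9 and m13 — are resolved); releases m14


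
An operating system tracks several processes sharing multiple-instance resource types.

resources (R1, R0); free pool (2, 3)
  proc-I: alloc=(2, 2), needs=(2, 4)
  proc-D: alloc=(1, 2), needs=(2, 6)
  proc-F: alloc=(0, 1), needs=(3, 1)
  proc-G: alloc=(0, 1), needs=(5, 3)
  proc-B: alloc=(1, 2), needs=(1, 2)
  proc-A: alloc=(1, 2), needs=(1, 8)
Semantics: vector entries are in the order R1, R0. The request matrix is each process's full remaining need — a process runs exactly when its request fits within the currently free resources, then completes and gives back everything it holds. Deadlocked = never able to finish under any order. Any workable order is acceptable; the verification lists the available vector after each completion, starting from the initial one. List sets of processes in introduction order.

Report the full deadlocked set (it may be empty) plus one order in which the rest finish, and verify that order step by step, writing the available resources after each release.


The deadlocked set is empty.
Key observation: the pool covers proc-B at once, and every later process fits after earlier releases.
One completion order for the rest: proc-B, proc-F, proc-I, proc-A, proc-G, proc-D. Check, step by step:
  pool = (2, 3)
  proc-B needs (1, 2) <= (2, 3) -> finishes; pool += (1, 2) = (3, 5)
  proc-F needs (3, 1) <= (3, 5) -> finishes; pool += (0, 1) = (3, 6)
  proc-I needs (2, 4) <= (3, 6) -> finishes; pool += (2, 2) = (5, 8)
  proc-A needs (1, 8) <= (5, 8) -> finishes; pool += (1, 2) = (6, 10)
  proc-G needs (5, 3) <= (6, 10) -> finishes; pool += (0, 1) = (6, 11)
  proc-D needs (2, 6) <= (6, 11) -> finishes; pool += (1, 2) = (7, 13)


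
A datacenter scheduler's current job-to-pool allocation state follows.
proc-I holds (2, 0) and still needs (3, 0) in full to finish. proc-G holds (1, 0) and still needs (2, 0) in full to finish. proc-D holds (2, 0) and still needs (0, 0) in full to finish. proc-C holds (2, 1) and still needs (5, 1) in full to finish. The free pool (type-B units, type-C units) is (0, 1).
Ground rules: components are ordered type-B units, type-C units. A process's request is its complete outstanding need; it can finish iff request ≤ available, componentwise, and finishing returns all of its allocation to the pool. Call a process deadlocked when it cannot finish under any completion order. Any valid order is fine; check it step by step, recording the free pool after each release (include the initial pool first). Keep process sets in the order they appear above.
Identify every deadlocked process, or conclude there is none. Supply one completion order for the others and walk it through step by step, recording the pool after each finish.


Nothing here is deadlocked.
Key observation: proc-D fits the free pool immediately, and its release cascades until everyone finishes.
One completion order for the rest: proc-D, proc-G, proc-I, proc-C. Walking it through:
  pool = (0, 1)
  proc-D needs (0, 0) <= (0, 1) -> finishes; pool += (2, 0) = (2, 1)
  proc-G needs (2, 0) <= (2, 1) -> finishes; pool += (1, 0) = (3, 1)
  proc-I needs (3, 0) <= (3, 1) -> finishes; pool += (2, 0) = (5, 1)
  proc-C needs (5, 1) <= (5, 1) -> finishes; pool += (2, 1) = (7, 2)


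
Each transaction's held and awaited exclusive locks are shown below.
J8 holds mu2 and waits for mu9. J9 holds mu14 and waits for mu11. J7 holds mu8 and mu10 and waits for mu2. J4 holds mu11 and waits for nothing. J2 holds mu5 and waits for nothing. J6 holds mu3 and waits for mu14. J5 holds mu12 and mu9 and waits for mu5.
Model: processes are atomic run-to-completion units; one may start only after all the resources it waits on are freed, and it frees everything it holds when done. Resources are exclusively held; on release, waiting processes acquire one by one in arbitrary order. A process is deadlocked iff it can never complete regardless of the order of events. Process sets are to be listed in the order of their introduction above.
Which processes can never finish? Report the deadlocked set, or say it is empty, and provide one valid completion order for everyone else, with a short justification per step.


The deadlocked set is empty.
Key observation: the wait graph is acyclic; completion cascades from the unblocked processes through everyone else.
One completion order for the rest: J2, J5, J8, J4, J9, J7, J6.
Step-by-step check:
  J2 waits on nothing -> runs at once and releases mu5
  J5: everything it awaited (mu5) is free; runs, freeing mu12 and mu9
  J8: everything it awaited (mu9) is free; runs, freeing mu2
  J4 waits on nothing -> runs at once and releases mu11
  J9: everything it awaited (mu11) is free; runs, freeing mu14
  J7: everything it awaited (mu2) is free; runs, freeing mu8 and mu10
  J6: everything it awaited (mu14) is free; runs, freeing mu3


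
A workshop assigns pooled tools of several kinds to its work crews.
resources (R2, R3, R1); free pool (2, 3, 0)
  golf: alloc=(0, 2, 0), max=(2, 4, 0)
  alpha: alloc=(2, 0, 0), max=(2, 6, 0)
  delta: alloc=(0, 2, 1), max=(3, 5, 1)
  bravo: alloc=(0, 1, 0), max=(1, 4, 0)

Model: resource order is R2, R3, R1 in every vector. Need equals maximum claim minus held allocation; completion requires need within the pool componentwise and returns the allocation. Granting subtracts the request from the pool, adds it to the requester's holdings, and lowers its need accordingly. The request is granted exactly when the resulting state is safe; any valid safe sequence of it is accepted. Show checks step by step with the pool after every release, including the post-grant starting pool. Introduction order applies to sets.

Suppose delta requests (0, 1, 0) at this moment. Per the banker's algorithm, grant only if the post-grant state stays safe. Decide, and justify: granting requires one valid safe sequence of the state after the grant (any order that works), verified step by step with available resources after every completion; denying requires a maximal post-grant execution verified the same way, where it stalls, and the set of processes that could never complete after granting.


DENY: after the grant no complete ordering would exist.
Key observation: after golf, bravo the pool peaks at (2, 5, 0), and each blocked process is short somewhere: alpha on R3; delta on R2.
On the post-grant state, golf, bravo is a maximal run — nothing extends it. Check, step by step:
  pool = (2, 2, 0)
  run golf (needs (2, 2, 0), free (2, 2, 0)); after release of (0, 2, 0) the pool is (2, 4, 0)
  run bravo (needs (1, 3, 0), free (2, 4, 0)); after release of (0, 1, 0) the pool is (2, 5, 0)
  alpha cannot run: need (0, 6, 0) vs free (2, 5, 0) (insufficient R3)
  delta cannot run: need (3, 2, 0) vs free (2, 5, 0) (insufficient R2)
Processes that could never finish after the grant: alpha and delta.


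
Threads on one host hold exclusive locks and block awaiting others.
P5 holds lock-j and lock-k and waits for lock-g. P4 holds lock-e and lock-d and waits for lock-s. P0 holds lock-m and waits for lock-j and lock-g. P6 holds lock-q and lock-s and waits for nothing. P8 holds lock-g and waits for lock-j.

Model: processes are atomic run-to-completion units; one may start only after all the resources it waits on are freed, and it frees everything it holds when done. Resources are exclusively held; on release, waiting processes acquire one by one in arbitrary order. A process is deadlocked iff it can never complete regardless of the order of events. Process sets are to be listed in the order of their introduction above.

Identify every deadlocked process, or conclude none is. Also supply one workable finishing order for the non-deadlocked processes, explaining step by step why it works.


Deadlocked: P5, P0 and P8.
Key observation: the waits loop around P5 -> P8 -> P5 with no way out; P0 waits into the deadlock from upstream.
A valid finishing order for the others: P6, P4.
Verifying each step:
  P6: no waits; runs immediately, freeing lock-q and lock-s
  run P4 (all its waits — lock-s — are resolved); releases lock-e and lock-d


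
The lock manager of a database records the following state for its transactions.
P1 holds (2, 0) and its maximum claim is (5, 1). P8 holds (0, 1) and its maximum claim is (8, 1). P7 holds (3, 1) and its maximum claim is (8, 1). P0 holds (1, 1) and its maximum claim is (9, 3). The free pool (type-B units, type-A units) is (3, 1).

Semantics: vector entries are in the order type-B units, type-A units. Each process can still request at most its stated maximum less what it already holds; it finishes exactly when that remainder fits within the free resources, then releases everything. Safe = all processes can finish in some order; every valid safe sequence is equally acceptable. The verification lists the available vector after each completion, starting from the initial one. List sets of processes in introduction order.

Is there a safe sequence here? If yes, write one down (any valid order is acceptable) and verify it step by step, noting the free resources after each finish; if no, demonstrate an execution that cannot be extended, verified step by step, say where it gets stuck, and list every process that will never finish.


The state is SAFE; one workable sequence: P1, P7, P8, P0.
Key observation: P1 is the earliest step where a requested resource binds exactly: need (3, 1), pool (3, 1) at its turn.
Check, step by step:
  pool = (3, 1)
  P1 needs (3, 1) <= (3, 1) -> finishes; pool += (2, 0) = (5, 1)
  P7 needs (5, 0) <= (5, 1) -> finishes; pool += (3, 1) = (8, 2)
  P8 needs (8, 0) <= (8, 2) -> finishes; pool += (0, 1) = (8, 3)
  P0 needs (8, 2) <= (8, 3) -> finishes; pool += (1, 1) = (9, 4)


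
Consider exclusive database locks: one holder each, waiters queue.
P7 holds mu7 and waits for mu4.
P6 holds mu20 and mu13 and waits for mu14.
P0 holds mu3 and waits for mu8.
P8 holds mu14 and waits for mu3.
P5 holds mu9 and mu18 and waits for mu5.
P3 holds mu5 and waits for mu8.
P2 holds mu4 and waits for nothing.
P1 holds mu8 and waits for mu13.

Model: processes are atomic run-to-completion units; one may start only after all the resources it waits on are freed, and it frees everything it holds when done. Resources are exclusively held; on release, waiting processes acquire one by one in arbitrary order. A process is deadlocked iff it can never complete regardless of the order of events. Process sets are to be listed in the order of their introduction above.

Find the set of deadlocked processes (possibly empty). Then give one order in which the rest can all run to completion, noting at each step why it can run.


Deadlocked set: P6, P0, P8, P5, P3 and P1.
Key observation: the waits loop around P6 -> P8 -> P0 -> P1 -> P6 with no way out; P5 and P3 wait into the deadlock from upstream.
A valid finishing order for the others: P2, P7.
Check, step by step:
  run P2 (it waits on nothing); releases mu4
  P7: everything it awaited (mu4) is free; runs, freeing mu7


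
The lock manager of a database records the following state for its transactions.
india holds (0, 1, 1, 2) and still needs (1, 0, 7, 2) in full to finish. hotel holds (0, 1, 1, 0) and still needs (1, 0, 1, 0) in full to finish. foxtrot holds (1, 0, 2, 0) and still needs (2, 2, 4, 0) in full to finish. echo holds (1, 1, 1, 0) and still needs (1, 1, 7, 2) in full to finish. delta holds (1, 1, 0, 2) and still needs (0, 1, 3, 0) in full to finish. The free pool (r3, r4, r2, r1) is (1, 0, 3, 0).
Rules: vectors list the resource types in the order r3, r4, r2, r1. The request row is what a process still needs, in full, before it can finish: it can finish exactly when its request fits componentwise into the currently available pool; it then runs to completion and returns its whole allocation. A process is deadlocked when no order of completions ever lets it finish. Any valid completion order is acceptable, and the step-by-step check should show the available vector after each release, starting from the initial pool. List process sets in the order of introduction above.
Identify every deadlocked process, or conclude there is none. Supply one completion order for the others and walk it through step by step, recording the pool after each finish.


Deadlocked set: india and echo.
Key observation: even finishing hotel, delta, foxtrot leaves just (3, 2, 6, 2) free — too little r2 for any of the remaining processes.
The rest can finish in the order hotel, delta, foxtrot. Step-by-step check:
  pool = (1, 0, 3, 0)
  hotel: need (1, 0, 1, 0) fits (1, 0, 3, 0); releases (0, 1, 1, 0), pool now (1, 1, 4, 0)
  delta: need (0, 1, 3, 0) fits (1, 1, 4, 0); releases (1, 1, 0, 2), pool now (2, 2, 4, 2)
  foxtrot: need (2, 2, 4, 0) fits (2, 2, 4, 2); releases (1, 0, 2, 0), pool now (3, 2, 6, 2)
The stuck group stays short no matter what:
  india still needs (1, 0, 7, 2) but only (3, 2, 6, 2) is free — short on r2
  echo still needs (1, 1, 7, 2) but only (3, 2, 6, 2) is free — short on r2


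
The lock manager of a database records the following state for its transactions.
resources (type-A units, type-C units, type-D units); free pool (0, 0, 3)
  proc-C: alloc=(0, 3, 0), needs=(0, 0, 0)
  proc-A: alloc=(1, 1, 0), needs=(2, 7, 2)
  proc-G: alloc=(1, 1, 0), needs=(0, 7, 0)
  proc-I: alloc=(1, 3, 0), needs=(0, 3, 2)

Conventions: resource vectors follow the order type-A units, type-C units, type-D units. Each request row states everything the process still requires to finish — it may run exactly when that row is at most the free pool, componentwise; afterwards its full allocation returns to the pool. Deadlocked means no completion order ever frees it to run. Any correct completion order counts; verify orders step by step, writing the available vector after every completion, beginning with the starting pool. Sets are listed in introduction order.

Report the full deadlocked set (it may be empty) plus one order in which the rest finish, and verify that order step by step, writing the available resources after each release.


Deadlocked: proc-A and proc-G.
Key observation: proc-C, proc-I can finish, but then (1, 6, 3) is all there is, and the blocked group's type-C units demands exceed it.
One completion order for the rest: proc-C, proc-I. Walking it through:
  pool = (0, 0, 3)
  proc-C: need (0, 0, 0) fits (0, 0, 3); releases (0, 3, 0), pool now (0, 3, 3)
  proc-I: need (0, 3, 2) fits (0, 3, 3); releases (1, 3, 0), pool now (1, 6, 3)
The stuck group stays short no matter what:
  blocked: proc-A wants (2, 7, 2), pool (1, 6, 3) — not enough type-A units and type-C units
  blocked: proc-G wants (0, 7, 0), pool (1, 6, 3) — not enough type-C units


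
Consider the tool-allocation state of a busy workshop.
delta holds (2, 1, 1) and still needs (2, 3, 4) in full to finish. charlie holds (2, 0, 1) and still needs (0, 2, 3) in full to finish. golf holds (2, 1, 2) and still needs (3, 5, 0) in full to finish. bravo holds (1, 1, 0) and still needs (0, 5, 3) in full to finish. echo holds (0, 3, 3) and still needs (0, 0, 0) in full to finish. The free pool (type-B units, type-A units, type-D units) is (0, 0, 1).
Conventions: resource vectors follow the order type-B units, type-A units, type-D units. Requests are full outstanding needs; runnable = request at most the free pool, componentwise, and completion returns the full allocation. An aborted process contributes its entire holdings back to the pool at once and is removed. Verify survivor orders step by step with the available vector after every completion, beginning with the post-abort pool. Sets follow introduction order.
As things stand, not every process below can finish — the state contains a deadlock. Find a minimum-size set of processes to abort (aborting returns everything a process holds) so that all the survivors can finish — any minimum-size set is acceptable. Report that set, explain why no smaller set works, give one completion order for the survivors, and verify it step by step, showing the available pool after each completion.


The answer: abort golf.
Key observation: aborting golf returns (2, 1, 2), and bravo — hopeless before — runs at step 4 with the returned capacity in the pool.
No smaller set exists: with zero aborts the deadlock remains.
Survivors finish in the order: echo, charlie, delta, bravo. Check, step by step (pool after the aborts first):
  pool = (2, 1, 3)
  run echo (needs (0, 0, 0), free (2, 1, 3)); after release of (0, 3, 3) the pool is (2, 4, 6)
  run charlie (needs (0, 2, 3), free (2, 4, 6)); after release of (2, 0, 1) the pool is (4, 4, 7)
  run delta (needs (2, 3, 4), free (4, 4, 7)); after release of (2, 1, 1) the pool is (6, 5, 8)
  run bravo (needs (0, 5, 3), free (6, 5, 8)); after release of (1, 1, 0) the pool is (7, 6, 8)


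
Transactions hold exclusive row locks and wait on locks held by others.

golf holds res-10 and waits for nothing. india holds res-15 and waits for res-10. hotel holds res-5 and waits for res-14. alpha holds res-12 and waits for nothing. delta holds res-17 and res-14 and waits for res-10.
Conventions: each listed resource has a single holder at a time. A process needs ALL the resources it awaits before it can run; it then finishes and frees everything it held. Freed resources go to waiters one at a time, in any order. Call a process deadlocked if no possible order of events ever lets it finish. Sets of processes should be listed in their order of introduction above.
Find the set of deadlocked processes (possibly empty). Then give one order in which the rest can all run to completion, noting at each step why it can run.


Nothing here is deadlocked.
Key observation: the wait relation is loop-free; peeling off processes with no waits unwinds the whole state.
The rest can finish in the order golf, delta, alpha, india, hotel.
Step-by-step check:
  golf: no waits; runs immediately, freeing res-10
  run delta (all its waits — res-10 — are resolved); releases res-17 and res-14
  alpha: no waits; runs immediately, freeing res-12
  run india (all its waits — res-10 — are resolved); releases res-15
  run hotel (all its waits — res-14 — are resolved); releases res-5


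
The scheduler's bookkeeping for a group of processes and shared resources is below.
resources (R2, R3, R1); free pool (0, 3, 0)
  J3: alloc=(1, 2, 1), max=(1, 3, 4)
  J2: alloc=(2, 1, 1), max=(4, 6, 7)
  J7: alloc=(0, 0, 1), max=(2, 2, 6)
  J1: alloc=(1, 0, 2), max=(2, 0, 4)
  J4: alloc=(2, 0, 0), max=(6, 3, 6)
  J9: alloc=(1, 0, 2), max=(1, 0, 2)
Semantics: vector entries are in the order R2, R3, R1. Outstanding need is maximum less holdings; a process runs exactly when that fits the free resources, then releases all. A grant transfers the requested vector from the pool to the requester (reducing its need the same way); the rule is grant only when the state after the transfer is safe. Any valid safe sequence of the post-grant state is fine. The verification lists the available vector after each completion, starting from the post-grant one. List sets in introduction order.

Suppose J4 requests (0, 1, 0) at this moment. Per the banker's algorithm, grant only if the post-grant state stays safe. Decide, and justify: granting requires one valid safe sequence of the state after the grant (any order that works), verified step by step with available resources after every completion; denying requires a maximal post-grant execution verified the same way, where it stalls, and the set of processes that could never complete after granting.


DENY. Granting would leave the state unsafe.
Key observation: after J9, J1, J3, J7 the pool peaks at (3, 4, 6), and each blocked process is short somewhere: J2 on R3; J4 on R2.
Pretend the grant happened; the run J9, J1, J3, J7 goes as far as possible. Check, step by step:
  pool = (0, 2, 0)
  J9 needs (0, 0, 0) <= (0, 2, 0) -> finishes; pool += (1, 0, 2) = (1, 2, 2)
  J1 needs (1, 0, 2) <= (1, 2, 2) -> finishes; pool += (1, 0, 2) = (2, 2, 4)
  J3 needs (0, 1, 3) <= (2, 2, 4) -> finishes; pool += (1, 2, 1) = (3, 4, 5)
  J7 needs (2, 2, 5) <= (3, 4, 5) -> finishes; pool += (0, 0, 1) = (3, 4, 6)
  J2 still needs (2, 5, 6) but only (3, 4, 6) is free — short on R3
  J4 still needs (4, 2, 6) but only (3, 4, 6) is free — short on R2
Post-grant, the permanently blocked set is J2 and J4.


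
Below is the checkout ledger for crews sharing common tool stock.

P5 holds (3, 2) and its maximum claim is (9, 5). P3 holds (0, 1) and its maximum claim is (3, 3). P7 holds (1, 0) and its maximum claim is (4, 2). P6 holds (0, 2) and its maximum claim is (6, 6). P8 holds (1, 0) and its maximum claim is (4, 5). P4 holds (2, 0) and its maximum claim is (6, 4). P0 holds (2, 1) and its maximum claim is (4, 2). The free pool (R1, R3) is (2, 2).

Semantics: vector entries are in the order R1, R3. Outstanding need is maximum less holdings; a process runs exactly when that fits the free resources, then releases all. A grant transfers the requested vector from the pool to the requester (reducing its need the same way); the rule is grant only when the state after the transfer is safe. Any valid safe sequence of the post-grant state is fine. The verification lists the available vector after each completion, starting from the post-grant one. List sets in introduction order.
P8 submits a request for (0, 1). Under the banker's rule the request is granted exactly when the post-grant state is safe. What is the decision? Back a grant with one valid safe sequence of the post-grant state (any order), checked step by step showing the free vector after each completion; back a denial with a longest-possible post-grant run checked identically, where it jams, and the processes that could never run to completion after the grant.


DENY — the pretend-granted state is unsafe.
Key observation: after P0, P7, P3 the pool peaks at (5, 3), and each blocked process is short somewhere: P5 on R1; P6 on R1, R3; P8 on R3; P4 on R3.
On the post-grant state, P0, P7, P3 is a maximal run — nothing extends it. Verifying each step:
  pool = (2, 1)
  P0: need (2, 1) fits (2, 1); releases (2, 1), pool now (4, 2)
  P7: need (3, 2) fits (4, 2); releases (1, 0), pool now (5, 2)
  P3: need (3, 2) fits (5, 2); releases (0, 1), pool now (5, 3)
  blocked: P5 wants (6, 3), pool (5, 3) — not enough R1
  blocked: P6 wants (6, 4), pool (5, 3) — not enough R1 and R3
  blocked: P8 wants (3, 4), pool (5, 3) — not enough R3
  blocked: P4 wants (4, 4), pool (5, 3) — not enough R3
Had the request been granted, P5, P6, P8 and P4 could never finish.


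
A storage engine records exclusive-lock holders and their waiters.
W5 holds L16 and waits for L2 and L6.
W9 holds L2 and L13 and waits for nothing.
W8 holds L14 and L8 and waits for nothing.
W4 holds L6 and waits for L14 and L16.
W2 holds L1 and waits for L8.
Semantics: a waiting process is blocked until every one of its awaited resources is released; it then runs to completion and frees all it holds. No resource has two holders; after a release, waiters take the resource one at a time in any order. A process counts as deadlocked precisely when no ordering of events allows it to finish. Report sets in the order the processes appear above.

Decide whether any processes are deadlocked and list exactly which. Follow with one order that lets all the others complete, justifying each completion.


The deadlocked set is W5 and W4.
Key observation: the wait chain closes on itself along W5 -> W4 -> W5; no other process is dragged down with it.
The rest can finish in the order W9, W8, W2.
Check, step by step:
  run W9 (it waits on nothing); releases L2 and L13
  run W8 (it waits on nothing); releases L14 and L8
  run W2 (all its waits — L8 — are resolved); releases L1
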